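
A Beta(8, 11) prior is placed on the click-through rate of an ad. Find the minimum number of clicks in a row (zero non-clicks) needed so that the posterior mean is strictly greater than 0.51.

After k clicks and 0 non-clicks the posterior is Beta(8+k, 11), with mean (8+k)/(8+11+k).
Set (8+k)/(19+k) > 0.51 and solve: k > (0.51·19 − 8)/(1 − 0.51) = 3.449.
The smallest integer exceeding 3.449 is 4.

k = 4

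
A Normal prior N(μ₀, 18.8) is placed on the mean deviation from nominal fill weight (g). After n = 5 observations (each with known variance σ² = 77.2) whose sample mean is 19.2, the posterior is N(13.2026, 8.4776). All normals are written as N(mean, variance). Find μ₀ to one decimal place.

μ₀ = 5.9

With known observation variance, the Normal–Normal posterior has precision τ_n = τ₀ + n/σ² and mean μ_n = (τ₀μ₀ + (n/σ²)x̄)/τ_n.
Here τ₀ = 1/18.8 = 0.053191 and τ_data = 5/77.2 = 0.064767, so τ_n = 0.117958.
Rearranging for μ₀: μ₀ = (μ_n·τ_n − τ_data·x̄)/τ₀ = (13.2026·0.117958 − 0.064767·19.2) / 0.053191 = 0.313826/0.053191 ≈ 5.9.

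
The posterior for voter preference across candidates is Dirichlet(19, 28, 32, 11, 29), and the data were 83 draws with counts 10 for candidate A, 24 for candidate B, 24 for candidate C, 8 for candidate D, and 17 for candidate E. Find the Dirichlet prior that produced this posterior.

Dirichlet(9, 4, 8, 3, 12)

For a Dirichlet(α) prior with multinomial counts c, the posterior is Dirichlet(α + c) componentwise.
Subtract each count from the matching posterior parameter: 19−10=9, 28−24=4, 32−24=8, 11−8=3, 29−17=12.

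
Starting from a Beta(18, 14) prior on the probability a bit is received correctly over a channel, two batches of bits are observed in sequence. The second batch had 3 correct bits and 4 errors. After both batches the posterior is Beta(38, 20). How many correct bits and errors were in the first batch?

17 correct bits and 2 errors

Because Beta–binomial updating is additive in the counts, the combined data contributed (α_post−α_prior, β_post−β_prior) successes and failures.
Total across both batches: 38−18=20 correct bits, 20−14=6 errors.
Subtract the second batch: 20−3=17 correct bits and 6−4=2 errors.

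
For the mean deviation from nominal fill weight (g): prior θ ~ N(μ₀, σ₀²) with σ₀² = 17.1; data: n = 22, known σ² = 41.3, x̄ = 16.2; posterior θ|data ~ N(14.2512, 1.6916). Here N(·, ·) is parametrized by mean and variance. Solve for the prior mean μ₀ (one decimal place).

μ₀ = -3.5

With known observation variance, the Normal–Normal posterior has precision τ_n = τ₀ + n/σ² and mean μ_n = (τ₀μ₀ + (n/σ²)x̄)/τ_n.
Here τ₀ = 1/17.1 = 0.058480 and τ_data = 22/41.3 = 0.532688, so τ_n = 0.591168.
Rearranging for μ₀: μ₀ = (μ_n·τ_n − τ_data·x̄)/τ₀ = (14.2512·0.591168 − 0.532688·16.2) / 0.058480 = -0.204692/0.058480 ≈ -3.5.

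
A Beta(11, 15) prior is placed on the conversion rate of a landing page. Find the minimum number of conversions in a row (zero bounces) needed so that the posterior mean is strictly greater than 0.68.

After k conversions and 0 bounces the posterior is Beta(11+k, 15), with mean (11+k)/(11+15+k).
Set (11+k)/(26+k) > 0.68 and solve: k > (0.68·26 − 11)/(1 − 0.68) = 20.875.
The smallest integer exceeding 20.875 is 21.

k = 21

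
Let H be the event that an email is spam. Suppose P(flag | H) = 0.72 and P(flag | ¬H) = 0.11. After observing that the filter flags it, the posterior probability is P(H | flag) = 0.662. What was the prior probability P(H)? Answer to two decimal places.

Bayes' rule in odds form gives O(H|E) = O(H)·[P(E|H)/P(E|¬H)], hence O(H) = O(H|E)/LR.
Posterior odds = 0.662/(1−0.662) = 1.9586. LR = 0.72/0.11 = 6.5455.
Prior odds = 1.9586/6.5455 = 0.2992, so P(H) = 0.2992/(1+0.2992) ≈ 0.23.

P(H) = 0.23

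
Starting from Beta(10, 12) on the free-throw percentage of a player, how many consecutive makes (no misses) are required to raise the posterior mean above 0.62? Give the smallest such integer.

k = 10

After k makes and 0 misses the posterior is Beta(10+k, 12), with mean (10+k)/(10+12+k).
Set (10+k)/(22+k) > 0.62 and solve: k > (0.62·22 − 10)/(1 − 0.62) = 9.579.
The smallest integer exceeding 9.579 is 10, and checking k=10: (20)/(32) = 0.6250 > 0.62.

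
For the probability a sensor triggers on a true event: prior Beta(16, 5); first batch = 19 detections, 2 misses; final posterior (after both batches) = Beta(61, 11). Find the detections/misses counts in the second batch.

Because Beta–binomial updating is additive in the counts, the combined data contributed (α_post−α_prior, β_post−β_prior) successes and failures.
Total across both batches: 61−16=45 detections, 11−5=6 misses.
Subtract the first batch: 45−19=26 detections and 6−2=4 misses.

26 detections and 4 misses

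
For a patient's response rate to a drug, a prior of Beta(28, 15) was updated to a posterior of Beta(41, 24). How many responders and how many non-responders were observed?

13 responders and 9 non-responders

A Beta(α, β) prior with s successes and f failures in binomial data gives a Beta(α+s, β+f) posterior.
So s = 41 − 28 = 13 and f = 24 − 15 = 9.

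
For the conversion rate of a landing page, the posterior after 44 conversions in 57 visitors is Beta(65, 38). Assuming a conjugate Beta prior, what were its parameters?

Under Beta–binomial conjugacy the posterior parameters are (α+s, β+f).
Subtract the data counts: 65−44=21, 38−13=25.

Beta(21, 25)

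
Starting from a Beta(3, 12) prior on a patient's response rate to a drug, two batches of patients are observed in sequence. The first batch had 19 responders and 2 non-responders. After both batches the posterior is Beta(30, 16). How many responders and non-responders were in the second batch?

Sequential conjugate updates are equivalent to a single update on the pooled data, so total successes = posterior α − prior α and total failures = posterior β − prior β.
Total across both batches: 30−3=27 responders, 16−12=4 non-responders.
Subtract the first batch: 27−19=8 responders and 4−2=2 non-responders.

8 responders and 2 non-responders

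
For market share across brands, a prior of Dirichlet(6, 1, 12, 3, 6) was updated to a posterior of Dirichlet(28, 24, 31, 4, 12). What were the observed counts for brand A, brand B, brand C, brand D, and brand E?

counts (22, 23, 19, 1, 6)

For a Dirichlet(α) prior with multinomial counts c, the posterior is Dirichlet(α + c) componentwise.
Counts are posterior − prior componentwise: 28−6=22, 24−1=23, 31−12=19, 4−3=1, 12−6=6.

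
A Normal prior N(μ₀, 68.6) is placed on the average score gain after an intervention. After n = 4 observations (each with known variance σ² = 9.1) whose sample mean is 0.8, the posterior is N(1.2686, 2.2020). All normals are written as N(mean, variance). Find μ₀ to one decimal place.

With known observation variance, the Normal–Normal posterior has precision τ_n = τ₀ + n/σ² and mean μ_n = (τ₀μ₀ + (n/σ²)x̄)/τ_n.
Here τ₀ = 1/68.6 = 0.014577 and τ_data = 4/9.1 = 0.439560, so τ_n = 0.454137.
Rearranging for μ₀: μ₀ = (μ_n·τ_n − τ_data·x̄)/τ₀ = (1.2686·0.454137 − 0.439560·0.8) / 0.014577 = 0.224470/0.014577 ≈ 15.4.

μ₀ = 15.4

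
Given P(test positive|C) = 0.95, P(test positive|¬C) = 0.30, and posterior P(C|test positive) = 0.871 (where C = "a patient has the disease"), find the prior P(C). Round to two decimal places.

P(C) = 0.68

In odds form, posterior odds = prior odds × likelihood ratio, so prior odds = posterior odds ÷ LR.
Posterior odds = 0.871/(1−0.871) = 6.7519. LR = 0.95/0.30 = 3.1667.
Prior odds = 6.7519/3.1667 = 2.1322, so P(C) = 2.1322/(1+2.1322) ≈ 0.68.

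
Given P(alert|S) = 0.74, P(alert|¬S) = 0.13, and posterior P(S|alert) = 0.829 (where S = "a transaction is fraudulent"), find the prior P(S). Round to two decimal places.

In odds form, posterior odds = prior odds × likelihood ratio, so prior odds = posterior odds ÷ LR.
Posterior odds = 0.829/(1−0.829) = 4.8480. LR = 0.74/0.13 = 5.6923.
Prior odds = 4.8480/5.6923 = 0.8517, so P(S) = 0.8517/(1+0.8517) ≈ 0.46.

P(S) = 0.46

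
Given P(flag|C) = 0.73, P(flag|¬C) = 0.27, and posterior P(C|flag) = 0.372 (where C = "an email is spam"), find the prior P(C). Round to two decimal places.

In odds form, posterior odds = prior odds × likelihood ratio, so prior odds = posterior odds ÷ LR.
Posterior odds = 0.372/(1−0.372) = 0.5924. LR = 0.73/0.27 = 2.7037.
Prior odds = 0.5924/2.7037 = 0.2191, so P(C) = 0.2191/(1+0.2191) ≈ 0.18.

P(C) = 0.18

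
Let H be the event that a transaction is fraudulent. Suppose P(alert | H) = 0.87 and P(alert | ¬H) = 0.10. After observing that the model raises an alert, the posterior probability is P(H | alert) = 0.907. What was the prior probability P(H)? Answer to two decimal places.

Bayes' rule in odds form gives O(H|E) = O(H)·[P(E|H)/P(E|¬H)], hence O(H) = O(H|E)/LR.
Posterior odds = 0.907/(1−0.907) = 9.7527. LR = 0.87/0.10 = 8.7000.
Prior odds = 9.7527/8.7000 = 1.1210, so P(H) = 1.1210/(1+1.1210) ≈ 0.53.

P(H) = 0.53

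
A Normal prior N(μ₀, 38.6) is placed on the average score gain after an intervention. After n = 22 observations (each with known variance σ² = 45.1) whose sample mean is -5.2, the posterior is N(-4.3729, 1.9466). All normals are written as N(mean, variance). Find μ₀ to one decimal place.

The posterior mean is a precision-weighted average: μ_n = (τ₀μ₀ + τ_data·x̄)/(τ₀+τ_data), with τ₀=1/σ₀² and τ_data=n/σ².
Here τ₀ = 1/38.6 = 0.025907 and τ_data = 22/45.1 = 0.487805, so τ_n = 0.513712.
Rearranging for μ₀: μ₀ = (μ_n·τ_n − τ_data·x̄)/τ₀ = (-4.3729·0.513712 − 0.487805·-5.2) / 0.025907 = 0.290175/0.025907 ≈ 11.2.

μ₀ = 11.2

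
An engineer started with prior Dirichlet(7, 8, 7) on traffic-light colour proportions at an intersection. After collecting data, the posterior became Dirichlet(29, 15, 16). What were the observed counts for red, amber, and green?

For a Dirichlet(α) prior with multinomial counts c, the posterior is Dirichlet(α + c) componentwise.
Counts are posterior − prior componentwise: 29−7=22, 15−8=7, 16−7=9.

counts (22, 7, 9)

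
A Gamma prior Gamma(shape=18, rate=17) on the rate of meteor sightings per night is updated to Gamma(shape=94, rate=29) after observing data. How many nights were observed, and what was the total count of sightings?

A Gamma(α, β) prior (rate parametrization) on a Poisson rate with n observations summing to S gives posterior Gamma(α+S, β+n).
Matching: Σxᵢ = 94 − 18 = 76 and n = 29 − 17 = 12.

n = 12 nights with total 76 sightings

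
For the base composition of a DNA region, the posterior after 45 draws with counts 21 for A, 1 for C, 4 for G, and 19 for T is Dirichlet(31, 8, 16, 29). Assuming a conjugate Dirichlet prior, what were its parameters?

Dirichlet(10, 7, 12, 10)

For a Dirichlet(α) prior with multinomial counts c, the posterior is Dirichlet(α + c) componentwise.
Subtract each count from the matching posterior parameter: 31−21=10, 8−1=7, 16−4=12, 29−19=10.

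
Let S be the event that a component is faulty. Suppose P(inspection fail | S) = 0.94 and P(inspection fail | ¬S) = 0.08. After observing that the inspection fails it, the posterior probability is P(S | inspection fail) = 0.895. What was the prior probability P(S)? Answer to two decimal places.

Bayes' rule in odds form gives O(S|E) = O(S)·[P(E|S)/P(E|¬S)], hence O(S) = O(S|E)/LR.
Posterior odds = 0.895/(1−0.895) = 8.5238. LR = 0.94/0.08 = 11.7500.
Prior odds = 8.5238/11.7500 = 0.7254, so P(S) = 0.7254/(1+0.7254) ≈ 0.42.

P(S) = 0.42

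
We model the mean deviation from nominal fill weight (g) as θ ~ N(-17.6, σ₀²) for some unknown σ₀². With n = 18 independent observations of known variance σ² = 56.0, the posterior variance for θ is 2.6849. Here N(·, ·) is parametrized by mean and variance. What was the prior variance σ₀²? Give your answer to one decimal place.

Posterior precision equals prior precision plus data precision: 1/σ_n² = 1/σ₀² + n/σ².
So 1/σ₀² = 1/2.6849 − 18/56.0 = 0.372453 − 0.321429 = 0.051024.
Hence σ₀² = 1/0.051024 ≈ 19.6.

σ₀² = 19.6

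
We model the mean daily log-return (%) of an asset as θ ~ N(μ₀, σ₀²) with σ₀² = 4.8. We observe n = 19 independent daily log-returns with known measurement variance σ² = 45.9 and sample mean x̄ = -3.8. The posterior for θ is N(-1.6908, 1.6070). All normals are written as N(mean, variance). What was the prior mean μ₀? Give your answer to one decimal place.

The posterior mean is a precision-weighted average: μ_n = (τ₀μ₀ + τ_data·x̄)/(τ₀+τ_data), with τ₀=1/σ₀² and τ_data=n/σ².
Here τ₀ = 1/4.8 = 0.208333 and τ_data = 19/45.9 = 0.413943, so τ_n = 0.622276.
Rearranging for μ₀: μ₀ = (μ_n·τ_n − τ_data·x̄)/τ₀ = (-1.6908·0.622276 − 0.413943·-3.8) / 0.208333 = 0.520839/0.208333 ≈ 2.5.

μ₀ = 2.5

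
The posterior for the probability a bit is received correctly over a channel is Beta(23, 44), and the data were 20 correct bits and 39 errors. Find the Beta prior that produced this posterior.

A Beta(α, β) prior with s successes and f failures in binomial data gives a Beta(α+s, β+f) posterior.
Subtract the data counts: 23−20=3, 44−39=5.

Beta(3, 5)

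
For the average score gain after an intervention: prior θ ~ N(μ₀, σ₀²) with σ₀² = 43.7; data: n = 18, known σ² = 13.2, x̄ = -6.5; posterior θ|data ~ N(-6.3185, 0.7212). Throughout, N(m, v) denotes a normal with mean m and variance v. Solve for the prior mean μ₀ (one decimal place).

With known observation variance, the Normal–Normal posterior has precision τ_n = τ₀ + n/σ² and mean μ_n = (τ₀μ₀ + (n/σ²)x̄)/τ_n.
Here τ₀ = 1/43.7 = 0.022883 and τ_data = 18/13.2 = 1.363636, so τ_n = 1.386519.
Rearranging for μ₀: μ₀ = (μ_n·τ_n − τ_data·x̄)/τ₀ = (-6.3185·1.386519 − 1.363636·-6.5) / 0.022883 = 0.102914/0.022883 ≈ 4.5.

μ₀ = 4.5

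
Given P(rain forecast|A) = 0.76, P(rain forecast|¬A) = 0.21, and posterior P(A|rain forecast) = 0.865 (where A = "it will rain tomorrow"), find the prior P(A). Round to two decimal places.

In odds form, posterior odds = prior odds × likelihood ratio, so prior odds = posterior odds ÷ LR.
Posterior odds = 0.865/(1−0.865) = 6.4074. LR = 0.76/0.21 = 3.6190.
Prior odds = 6.4074/3.6190 = 1.7705, so P(A) = 1.7705/(1+1.7705) ≈ 0.64.

P(A) = 0.64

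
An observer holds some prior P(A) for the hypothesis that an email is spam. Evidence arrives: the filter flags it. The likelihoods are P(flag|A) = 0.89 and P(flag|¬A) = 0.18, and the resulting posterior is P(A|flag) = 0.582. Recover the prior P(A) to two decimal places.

In odds form, posterior odds = prior odds × likelihood ratio, so prior odds = posterior odds ÷ LR.
Posterior odds = 0.582/(1−0.582) = 1.3923. LR = 0.89/0.18 = 4.9444.
Prior odds = 1.3923/4.9444 = 0.2816, so P(A) = 0.2816/(1+0.2816) ≈ 0.22.

P(A) = 0.22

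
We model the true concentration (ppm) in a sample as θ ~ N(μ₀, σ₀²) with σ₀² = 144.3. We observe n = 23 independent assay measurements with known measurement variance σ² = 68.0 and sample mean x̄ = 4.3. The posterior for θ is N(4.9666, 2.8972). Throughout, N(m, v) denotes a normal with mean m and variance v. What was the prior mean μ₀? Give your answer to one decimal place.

With known observation variance, the Normal–Normal posterior has precision τ_n = τ₀ + n/σ² and mean μ_n = (τ₀μ₀ + (n/σ²)x̄)/τ_n.
Here τ₀ = 1/144.3 = 0.006930 and τ_data = 23/68.0 = 0.338235, so τ_n = 0.345165.
Rearranging for μ₀: μ₀ = (μ_n·τ_n − τ_data·x̄)/τ₀ = (4.9666·0.345165 − 0.338235·4.3) / 0.006930 = 0.259886/0.006930 ≈ 37.5.

μ₀ = 37.5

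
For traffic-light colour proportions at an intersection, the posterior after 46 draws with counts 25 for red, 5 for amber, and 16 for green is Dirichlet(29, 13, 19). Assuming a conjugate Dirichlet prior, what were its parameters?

For a Dirichlet(α) prior with multinomial counts c, the posterior is Dirichlet(α + c) componentwise.
Subtract each count from the matching posterior parameter: 29−25=4, 13−5=8, 19−16=3.

Dirichlet(4, 8, 3)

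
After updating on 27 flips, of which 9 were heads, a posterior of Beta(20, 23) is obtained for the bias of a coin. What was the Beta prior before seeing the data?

Beta(11, 5)

Beta is conjugate to the binomial likelihood: posterior = Beta(a+s, b+f).
Subtract the data counts: 20−9=11, 23−18=5.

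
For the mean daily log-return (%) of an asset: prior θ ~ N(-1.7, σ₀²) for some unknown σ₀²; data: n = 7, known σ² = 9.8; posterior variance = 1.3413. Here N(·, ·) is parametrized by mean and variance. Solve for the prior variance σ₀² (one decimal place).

σ₀² = 32.0

Posterior precision equals prior precision plus data precision: 1/σ_n² = 1/σ₀² + n/σ².
So 1/σ₀² = 1/1.3413 − 7/9.8 = 0.745545 − 0.714286 = 0.031259.
Hence σ₀² = 1/0.031259 ≈ 32.0.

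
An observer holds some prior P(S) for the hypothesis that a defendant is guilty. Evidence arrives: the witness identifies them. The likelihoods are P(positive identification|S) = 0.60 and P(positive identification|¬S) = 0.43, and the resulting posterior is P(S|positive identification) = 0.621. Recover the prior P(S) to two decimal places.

P(S) = 0.54

In odds form, posterior odds = prior odds × likelihood ratio, so prior odds = posterior odds ÷ LR.
Posterior odds = 0.621/(1−0.621) = 1.6385. LR = 0.60/0.43 = 1.3953.
Prior odds = 1.6385/1.3953 = 1.1743, so P(S) = 1.1743/(1+1.1743) ≈ 0.54.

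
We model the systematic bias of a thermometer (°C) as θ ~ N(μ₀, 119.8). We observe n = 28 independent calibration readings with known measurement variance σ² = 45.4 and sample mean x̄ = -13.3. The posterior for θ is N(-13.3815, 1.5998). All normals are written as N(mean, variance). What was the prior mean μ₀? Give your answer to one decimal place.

μ₀ = -19.4

With known observation variance, the Normal–Normal posterior has precision τ_n = τ₀ + n/σ² and mean μ_n = (τ₀μ₀ + (n/σ²)x̄)/τ_n.
Here τ₀ = 1/119.8 = 0.008347 and τ_data = 28/45.4 = 0.616740, so τ_n = 0.625087.
Rearranging for μ₀: μ₀ = (μ_n·τ_n − τ_data·x̄)/τ₀ = (-13.3815·0.625087 − 0.616740·-13.3) / 0.008347 = -0.161960/0.008347 ≈ -19.4.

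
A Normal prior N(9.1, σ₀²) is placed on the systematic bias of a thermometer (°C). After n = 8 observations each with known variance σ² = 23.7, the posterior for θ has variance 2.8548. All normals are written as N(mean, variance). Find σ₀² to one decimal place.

For the Normal–Normal model with known σ², precisions add: τ_n = τ₀ + n/σ².
So 1/σ₀² = 1/2.8548 − 8/23.7 = 0.350287 − 0.337553 = 0.012734.
Hence σ₀² = 1/0.012734 ≈ 78.5.

σ₀² = 78.5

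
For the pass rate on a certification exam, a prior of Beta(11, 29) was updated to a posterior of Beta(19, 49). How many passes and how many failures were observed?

8 passes and 20 failures

A Beta(a, b) prior with s successes and f failures in binomial data gives a Beta(a+s, b+f) posterior.
Match parameters: s=19−11=8, f=49−29=20.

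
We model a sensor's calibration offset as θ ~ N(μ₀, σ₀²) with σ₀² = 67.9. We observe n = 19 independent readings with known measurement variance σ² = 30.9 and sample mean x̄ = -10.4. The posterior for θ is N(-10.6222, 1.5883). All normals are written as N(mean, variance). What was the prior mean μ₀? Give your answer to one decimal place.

The posterior mean is a precision-weighted average: μ_n = (τ₀μ₀ + τ_data·x̄)/(τ₀+τ_data), with τ₀=1/σ₀² and τ_data=n/σ².
Here τ₀ = 1/67.9 = 0.014728 and τ_data = 19/30.9 = 0.614887, so τ_n = 0.629615.
Rearranging for μ₀: μ₀ = (μ_n·τ_n − τ_data·x̄)/τ₀ = (-10.6222·0.629615 − 0.614887·-10.4) / 0.014728 = -0.293072/0.014728 ≈ -19.9.

μ₀ = -19.9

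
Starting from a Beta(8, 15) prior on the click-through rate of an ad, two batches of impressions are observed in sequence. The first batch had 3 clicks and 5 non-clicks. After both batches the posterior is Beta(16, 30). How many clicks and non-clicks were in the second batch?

Sequential conjugate updates are equivalent to a single update on the pooled data, so total successes = posterior α − prior α and total failures = posterior β − prior β.
Total across both batches: 16−8=8 clicks, 30−15=15 non-clicks.
Subtract the first batch: 8−3=5 clicks and 15−5=10 non-clicks.

5 clicks and 10 non-clicks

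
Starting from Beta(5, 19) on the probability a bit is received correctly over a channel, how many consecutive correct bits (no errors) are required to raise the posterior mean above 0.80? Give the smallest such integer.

k = 72

After k correct bits and 0 errors the posterior is Beta(5+k, 19), with mean (5+k)/(5+19+k).
Set (5+k)/(24+k) > 0.80 and solve: k > (0.80·24 − 5)/(1 − 0.80) = 71.000.
The smallest integer exceeding 71.000 is 72, and checking k=72: (77)/(96) = 0.8021 > 0.80.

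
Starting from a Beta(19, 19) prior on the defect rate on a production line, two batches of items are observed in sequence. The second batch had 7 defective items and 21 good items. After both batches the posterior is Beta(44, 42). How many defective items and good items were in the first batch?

18 defective items and 2 good items

Sequential conjugate updates are equivalent to a single update on the pooled data, so total successes = posterior α − prior α and total failures = posterior β − prior β.
Total across both batches: 44−19=25 defective items, 42−19=23 good items.
Subtract the second batch: 25−7=18 defective items and 23−21=2 good items.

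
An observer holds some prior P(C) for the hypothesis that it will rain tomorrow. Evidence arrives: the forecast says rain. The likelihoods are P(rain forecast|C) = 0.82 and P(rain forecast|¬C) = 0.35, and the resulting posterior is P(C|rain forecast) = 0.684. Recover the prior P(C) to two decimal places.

In odds form, posterior odds = prior odds × likelihood ratio, so prior odds = posterior odds ÷ LR.
Posterior odds = 0.684/(1−0.684) = 2.1646. LR = 0.82/0.35 = 2.3429.
Prior odds = 2.1646/2.3429 = 0.9239, so P(C) = 0.9239/(1+0.9239) ≈ 0.48.

P(C) = 0.48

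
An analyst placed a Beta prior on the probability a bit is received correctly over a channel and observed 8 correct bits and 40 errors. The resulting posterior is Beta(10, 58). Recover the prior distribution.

A Beta(a, b) prior with s successes and f failures in binomial data gives a Beta(a+s, b+f) posterior.
Subtract the data counts: 10−8=2, 58−40=18.

Beta(2, 18)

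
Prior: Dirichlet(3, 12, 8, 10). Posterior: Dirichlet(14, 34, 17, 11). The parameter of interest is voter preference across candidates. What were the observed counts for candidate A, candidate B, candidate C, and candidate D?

For a Dirichlet(α) prior with multinomial counts c, the posterior is Dirichlet(α + c) componentwise.
Counts are posterior − prior componentwise: 14−3=11, 34−12=22, 17−8=9, 11−10=1.

counts (11, 22, 9, 1)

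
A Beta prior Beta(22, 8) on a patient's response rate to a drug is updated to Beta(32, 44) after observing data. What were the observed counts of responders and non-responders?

Under Beta–binomial conjugacy the posterior parameters are (α+s, β+f).
So s = 32 − 22 = 10 and f = 44 − 8 = 36.

10 responders and 36 non-responders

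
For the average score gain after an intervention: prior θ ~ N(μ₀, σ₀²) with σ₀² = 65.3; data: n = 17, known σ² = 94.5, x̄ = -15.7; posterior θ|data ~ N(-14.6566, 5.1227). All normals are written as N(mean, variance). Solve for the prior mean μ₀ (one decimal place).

With known observation variance, the Normal–Normal posterior has precision τ_n = τ₀ + n/σ² and mean μ_n = (τ₀μ₀ + (n/σ²)x̄)/τ_n.
Here τ₀ = 1/65.3 = 0.015314 and τ_data = 17/94.5 = 0.179894, so τ_n = 0.195208.
Rearranging for μ₀: μ₀ = (μ_n·τ_n − τ_data·x̄)/τ₀ = (-14.6566·0.195208 − 0.179894·-15.7) / 0.015314 = -0.036750/0.015314 ≈ -2.4.

μ₀ = -2.4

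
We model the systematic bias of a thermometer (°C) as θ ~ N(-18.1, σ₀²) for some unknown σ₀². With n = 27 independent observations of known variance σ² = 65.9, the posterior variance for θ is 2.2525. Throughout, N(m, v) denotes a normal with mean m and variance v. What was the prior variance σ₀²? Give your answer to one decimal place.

For the Normal–Normal model with known σ², precisions add: τ_n = τ₀ + n/σ².
So 1/σ₀² = 1/2.2525 − 27/65.9 = 0.443951 − 0.409712 = 0.034239.
Hence σ₀² = 1/0.034239 ≈ 29.2.

σ₀² = 29.2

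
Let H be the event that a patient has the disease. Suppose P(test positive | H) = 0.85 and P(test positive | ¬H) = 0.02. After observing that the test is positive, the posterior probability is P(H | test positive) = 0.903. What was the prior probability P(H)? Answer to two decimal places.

Bayes' rule in odds form gives O(H|E) = O(H)·[P(E|H)/P(E|¬H)], hence O(H) = O(H|E)/LR.
Posterior odds = 0.903/(1−0.903) = 9.3093. LR = 0.85/0.02 = 42.5000.
Prior odds = 9.3093/42.5000 = 0.2190, so P(H) = 0.2190/(1+0.2190) ≈ 0.18.

P(H) = 0.18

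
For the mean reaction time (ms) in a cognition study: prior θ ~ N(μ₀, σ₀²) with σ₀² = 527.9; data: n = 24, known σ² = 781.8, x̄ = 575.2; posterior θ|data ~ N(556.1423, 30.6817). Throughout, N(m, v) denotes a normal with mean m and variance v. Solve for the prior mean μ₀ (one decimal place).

μ₀ = 247.3

The posterior mean is a precision-weighted average: μ_n = (τ₀μ₀ + τ_data·x̄)/(τ₀+τ_data), with τ₀=1/σ₀² and τ_data=n/σ².
Here τ₀ = 1/527.9 = 0.001894 and τ_data = 24/781.8 = 0.030698, so τ_n = 0.032592.
Rearranging for μ₀: μ₀ = (μ_n·τ_n − τ_data·x̄)/τ₀ = (556.1423·0.032592 − 0.030698·575.2) / 0.001894 = 0.468300/0.001894 ≈ 247.3.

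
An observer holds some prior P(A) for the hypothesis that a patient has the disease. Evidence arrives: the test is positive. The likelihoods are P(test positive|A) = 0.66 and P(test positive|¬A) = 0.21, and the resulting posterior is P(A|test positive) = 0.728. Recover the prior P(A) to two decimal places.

In odds form, posterior odds = prior odds × likelihood ratio, so prior odds = posterior odds ÷ LR.
Posterior odds = 0.728/(1−0.728) = 2.6765. LR = 0.66/0.21 = 3.1429.
Prior odds = 2.6765/3.1429 = 0.8516, so P(A) = 0.8516/(1+0.8516) ≈ 0.46.

P(A) = 0.46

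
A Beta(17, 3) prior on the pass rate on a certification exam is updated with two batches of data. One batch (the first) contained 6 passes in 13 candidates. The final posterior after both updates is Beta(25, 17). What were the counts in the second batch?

2 passes and 7 failures

Sequential conjugate updates are equivalent to a single update on the pooled data, so total successes = posterior α − prior α and total failures = posterior β − prior β.
Total across both batches: 25−17=8 passes, 17−3=14 failures.
Subtract the first batch: 8−6=2 passes and 14−7=7 failures.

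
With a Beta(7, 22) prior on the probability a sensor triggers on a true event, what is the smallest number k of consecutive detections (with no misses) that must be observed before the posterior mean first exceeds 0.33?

After k detections and 0 misses the posterior is Beta(7+k, 22), with mean (7+k)/(7+22+k).
Set (7+k)/(29+k) > 0.33 and solve: k > (0.33·29 − 7)/(1 − 0.33) = 3.836.
The smallest integer exceeding 3.836 is 4, and checking k=4: (11)/(33) = 0.3333 > 0.33.

k = 4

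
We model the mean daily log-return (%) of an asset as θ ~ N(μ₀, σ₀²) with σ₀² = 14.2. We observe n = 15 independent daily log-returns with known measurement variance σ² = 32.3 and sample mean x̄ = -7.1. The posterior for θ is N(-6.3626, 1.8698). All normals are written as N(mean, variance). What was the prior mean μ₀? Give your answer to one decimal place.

With known observation variance, the Normal–Normal posterior has precision τ_n = τ₀ + n/σ² and mean μ_n = (τ₀μ₀ + (n/σ²)x̄)/τ_n.
Here τ₀ = 1/14.2 = 0.070423 and τ_data = 15/32.3 = 0.464396, so τ_n = 0.534819.
Rearranging for μ₀: μ₀ = (μ_n·τ_n − τ_data·x̄)/τ₀ = (-6.3626·0.534819 − 0.464396·-7.1) / 0.070423 = -0.105628/0.070423 ≈ -1.5.

μ₀ = -1.5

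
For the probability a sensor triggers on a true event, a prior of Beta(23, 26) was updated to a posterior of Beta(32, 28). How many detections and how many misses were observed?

9 detections and 2 misses

A Beta(α, β) prior with s successes and f failures in binomial data gives a Beta(α+s, β+f) posterior.
So s = 32 − 23 = 9 and f = 28 − 26 = 2.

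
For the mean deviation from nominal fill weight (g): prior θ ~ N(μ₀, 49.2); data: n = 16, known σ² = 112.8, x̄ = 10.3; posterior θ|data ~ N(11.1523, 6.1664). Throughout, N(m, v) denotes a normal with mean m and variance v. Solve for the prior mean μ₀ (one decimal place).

The posterior mean is a precision-weighted average: μ_n = (τ₀μ₀ + τ_data·x̄)/(τ₀+τ_data), with τ₀=1/σ₀² and τ_data=n/σ².
Here τ₀ = 1/49.2 = 0.020325 and τ_data = 16/112.8 = 0.141844, so τ_n = 0.162169.
Rearranging for μ₀: μ₀ = (μ_n·τ_n − τ_data·x̄)/τ₀ = (11.1523·0.162169 − 0.141844·10.3) / 0.020325 = 0.347564/0.020325 ≈ 17.1.

μ₀ = 17.1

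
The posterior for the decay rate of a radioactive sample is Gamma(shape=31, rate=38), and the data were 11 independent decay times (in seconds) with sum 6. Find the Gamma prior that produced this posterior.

For an exponential likelihood with a Gamma(α, β) prior on the rate, n observations with total T give posterior Gamma(α+n, β+T).
So α = 31 − 11 = 20 and β = 38 − 6 = 32.

Gamma(shape=20, rate=32)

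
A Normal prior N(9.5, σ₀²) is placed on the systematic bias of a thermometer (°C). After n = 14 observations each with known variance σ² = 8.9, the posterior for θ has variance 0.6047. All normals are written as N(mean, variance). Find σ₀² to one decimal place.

σ₀² = 12.4

For the Normal–Normal model with known σ², precisions add: τ_n = τ₀ + n/σ².
So 1/σ₀² = 1/0.6047 − 14/8.9 = 1.653713 − 1.573034 = 0.080679.
Hence σ₀² = 1/0.080679 ≈ 12.4.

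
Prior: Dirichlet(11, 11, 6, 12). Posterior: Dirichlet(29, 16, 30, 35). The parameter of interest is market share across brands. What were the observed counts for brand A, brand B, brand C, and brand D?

counts (18, 5, 24, 23)

For a Dirichlet(α) prior with multinomial counts c, the posterior is Dirichlet(α + c) componentwise.
Counts are posterior − prior componentwise: 29−11=18, 16−11=5, 30−6=24, 35−12=23.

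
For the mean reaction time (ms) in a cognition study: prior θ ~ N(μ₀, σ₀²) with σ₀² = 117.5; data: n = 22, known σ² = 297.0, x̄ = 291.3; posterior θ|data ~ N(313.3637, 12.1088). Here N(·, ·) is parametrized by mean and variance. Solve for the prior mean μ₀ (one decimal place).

μ₀ = 505.4

With known observation variance, the Normal–Normal posterior has precision τ_n = τ₀ + n/σ² and mean μ_n = (τ₀μ₀ + (n/σ²)x̄)/τ_n.
Here τ₀ = 1/117.5 = 0.008511 and τ_data = 22/297.0 = 0.074074, so τ_n = 0.082585.
Rearranging for μ₀: μ₀ = (μ_n·τ_n − τ_data·x̄)/τ₀ = (313.3637·0.082585 − 0.074074·291.3) / 0.008511 = 4.301385/0.008511 ≈ 505.4.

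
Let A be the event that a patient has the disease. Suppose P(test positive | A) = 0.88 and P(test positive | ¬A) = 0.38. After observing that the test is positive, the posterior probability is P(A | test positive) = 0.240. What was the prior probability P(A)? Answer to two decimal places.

P(A) = 0.12

Bayes' rule in odds form gives O(A|E) = O(A)·[P(E|A)/P(E|¬A)], hence O(A) = O(A|E)/LR.
Posterior odds = 0.240/(1−0.240) = 0.3158. LR = 0.88/0.38 = 2.3158.
Prior odds = 0.3158/2.3158 = 0.1364, so P(A) = 0.1364/(1+0.1364) ≈ 0.12.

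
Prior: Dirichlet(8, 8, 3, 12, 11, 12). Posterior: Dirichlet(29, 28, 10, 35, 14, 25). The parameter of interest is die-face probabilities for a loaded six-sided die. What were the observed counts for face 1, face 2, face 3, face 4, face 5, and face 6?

For a Dirichlet(α) prior with multinomial counts c, the posterior is Dirichlet(α + c) componentwise.
Counts are posterior − prior componentwise: 29−8=21, 28−8=20, 10−3=7, 35−12=23, 14−11=3, 25−12=13.

counts (21, 20, 7, 23, 3, 13)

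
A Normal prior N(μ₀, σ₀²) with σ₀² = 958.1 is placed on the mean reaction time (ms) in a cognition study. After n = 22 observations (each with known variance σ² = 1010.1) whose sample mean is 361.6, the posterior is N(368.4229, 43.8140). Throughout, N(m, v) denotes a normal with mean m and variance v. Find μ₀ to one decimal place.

μ₀ = 510.8

The posterior mean is a precision-weighted average: μ_n = (τ₀μ₀ + τ_data·x̄)/(τ₀+τ_data), with τ₀=1/σ₀² and τ_data=n/σ².
Here τ₀ = 1/958.1 = 0.001044 and τ_data = 22/1010.1 = 0.021780, so τ_n = 0.022824.
Rearranging for μ₀: μ₀ = (μ_n·τ_n − τ_data·x̄)/τ₀ = (368.4229·0.022824 − 0.021780·361.6) / 0.001044 = 0.533236/0.001044 ≈ 510.8.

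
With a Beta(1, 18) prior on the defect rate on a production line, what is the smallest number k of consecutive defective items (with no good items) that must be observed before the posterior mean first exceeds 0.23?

After k defective items and 0 good items the posterior is Beta(1+k, 18), with mean (1+k)/(1+18+k).
Set (1+k)/(19+k) > 0.23 and solve: k > (0.23·19 − 1)/(1 − 0.23) = 4.377.
The smallest integer exceeding 4.377 is 5, and checking k=5: (6)/(24) = 0.2500 > 0.23.

k = 5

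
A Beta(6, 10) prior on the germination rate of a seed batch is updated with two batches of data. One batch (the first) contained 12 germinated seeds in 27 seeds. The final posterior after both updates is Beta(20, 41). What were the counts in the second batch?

Because Beta–binomial updating is additive in the counts, the combined data contributed (α_post−α_prior, β_post−β_prior) successes and failures.
Total across both batches: 20−6=14 germinated seeds, 41−10=31 non-germinating seeds.
Subtract the first batch: 14−12=2 germinated seeds and 31−15=16 non-germinating seeds.

2 germinated seeds and 16 non-germinating seeds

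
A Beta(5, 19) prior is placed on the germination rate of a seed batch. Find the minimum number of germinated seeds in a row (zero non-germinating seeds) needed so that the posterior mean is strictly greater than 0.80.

After k germinated seeds and 0 non-germinating seeds the posterior is Beta(5+k, 19), with mean (5+k)/(5+19+k).
Set (5+k)/(24+k) > 0.80 and solve: k > (0.80·24 − 5)/(1 − 0.80) = 71.000.
The smallest integer exceeding 71.000 is 72.

k = 72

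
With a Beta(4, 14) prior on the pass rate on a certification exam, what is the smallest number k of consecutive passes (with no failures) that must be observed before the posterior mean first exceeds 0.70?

After k passes and 0 failures the posterior is Beta(4+k, 14), with mean (4+k)/(4+14+k).
Set (4+k)/(18+k) > 0.70 and solve: k > (0.70·18 − 4)/(1 − 0.70) = 28.667.
The smallest integer exceeding 28.667 is 29, and checking k=29: (33)/(47) = 0.7021 > 0.70.

k = 29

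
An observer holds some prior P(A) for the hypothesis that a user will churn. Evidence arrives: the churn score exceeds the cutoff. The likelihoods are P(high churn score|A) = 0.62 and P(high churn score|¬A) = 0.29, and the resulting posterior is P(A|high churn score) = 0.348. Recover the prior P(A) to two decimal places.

In odds form, posterior odds = prior odds × likelihood ratio, so prior odds = posterior odds ÷ LR.
Posterior odds = 0.348/(1−0.348) = 0.5337. LR = 0.62/0.29 = 2.1379.
Prior odds = 0.5337/2.1379 = 0.2496, so P(A) = 0.2496/(1+0.2496) ≈ 0.20.

P(A) = 0.20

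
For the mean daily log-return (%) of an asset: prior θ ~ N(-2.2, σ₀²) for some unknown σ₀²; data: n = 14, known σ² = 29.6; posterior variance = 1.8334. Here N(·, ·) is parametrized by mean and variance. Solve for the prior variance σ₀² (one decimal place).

For the Normal–Normal model with known σ², precisions add: τ_n = τ₀ + n/σ².
So 1/σ₀² = 1/1.8334 − 14/29.6 = 0.545435 − 0.472973 = 0.072462.
Hence σ₀² = 1/0.072462 ≈ 13.8.

σ₀² = 13.8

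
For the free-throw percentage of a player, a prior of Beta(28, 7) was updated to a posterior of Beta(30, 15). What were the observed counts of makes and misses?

2 makes and 8 misses

Under Beta–binomial conjugacy the posterior parameters are (α+s, β+f).
Match parameters: s=30−28=2, f=15−7=8.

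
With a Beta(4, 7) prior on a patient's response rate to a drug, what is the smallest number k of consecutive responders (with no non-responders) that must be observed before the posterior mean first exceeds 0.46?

After k responders and 0 non-responders the posterior is Beta(4+k, 7), with mean (4+k)/(4+7+k).
Set (4+k)/(11+k) > 0.46 and solve: k > (0.46·11 − 4)/(1 − 0.46) = 1.963.
The smallest integer exceeding 1.963 is 2.

k = 2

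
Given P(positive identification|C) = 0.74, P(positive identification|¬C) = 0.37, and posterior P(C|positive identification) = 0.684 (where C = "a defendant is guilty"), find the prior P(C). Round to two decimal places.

P(C) = 0.52

In odds form, posterior odds = prior odds × likelihood ratio, so prior odds = posterior odds ÷ LR.
Posterior odds = 0.684/(1−0.684) = 2.1646. LR = 0.74/0.37 = 2.0000.
Prior odds = 2.1646/2.0000 = 1.0823, so P(C) = 1.0823/(1+1.0823) ≈ 0.52.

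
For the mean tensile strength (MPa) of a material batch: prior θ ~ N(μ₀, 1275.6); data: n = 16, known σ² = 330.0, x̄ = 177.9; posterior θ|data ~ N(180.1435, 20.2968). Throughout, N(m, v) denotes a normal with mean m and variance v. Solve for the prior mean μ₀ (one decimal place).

The posterior mean is a precision-weighted average: μ_n = (τ₀μ₀ + τ_data·x̄)/(τ₀+τ_data), with τ₀=1/σ₀² and τ_data=n/σ².
Here τ₀ = 1/1275.6 = 0.000784 and τ_data = 16/330.0 = 0.048485, so τ_n = 0.049269.
Rearranging for μ₀: μ₀ = (μ_n·τ_n − τ_data·x̄)/τ₀ = (180.1435·0.049269 − 0.048485·177.9) / 0.000784 = 0.250009/0.000784 ≈ 318.9.

μ₀ = 318.9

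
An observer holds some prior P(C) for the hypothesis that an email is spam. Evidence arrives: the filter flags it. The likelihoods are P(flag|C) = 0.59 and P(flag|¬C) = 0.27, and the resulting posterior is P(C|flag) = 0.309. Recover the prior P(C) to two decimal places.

P(C) = 0.17

Bayes' rule in odds form gives O(C|E) = O(C)·[P(E|C)/P(E|¬C)], hence O(C) = O(C|E)/LR.
Posterior odds = 0.309/(1−0.309) = 0.4472. LR = 0.59/0.27 = 2.1852.
Prior odds = 0.4472/2.1852 = 0.2046, so P(C) = 0.2046/(1+0.2046) ≈ 0.17.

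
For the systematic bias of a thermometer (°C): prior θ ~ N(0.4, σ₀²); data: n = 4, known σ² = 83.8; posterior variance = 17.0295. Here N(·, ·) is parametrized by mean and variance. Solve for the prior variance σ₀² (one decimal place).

For the Normal–Normal model with known σ², precisions add: τ_n = τ₀ + n/σ².
So 1/σ₀² = 1/17.0295 − 4/83.8 = 0.058722 − 0.047733 = 0.010989.
Hence σ₀² = 1/0.010989 ≈ 91.0.

σ₀² = 91.0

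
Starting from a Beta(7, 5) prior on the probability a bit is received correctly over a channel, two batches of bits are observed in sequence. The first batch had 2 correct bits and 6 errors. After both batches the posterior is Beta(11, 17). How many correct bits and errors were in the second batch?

2 correct bits and 6 errors

Because Beta–binomial updating is additive in the counts, the combined data contributed (α_post−α_prior, β_post−β_prior) successes and failures.
Total across both batches: 11−7=4 correct bits, 17−5=12 errors.
Subtract the first batch: 4−2=2 correct bits and 12−6=6 errors.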